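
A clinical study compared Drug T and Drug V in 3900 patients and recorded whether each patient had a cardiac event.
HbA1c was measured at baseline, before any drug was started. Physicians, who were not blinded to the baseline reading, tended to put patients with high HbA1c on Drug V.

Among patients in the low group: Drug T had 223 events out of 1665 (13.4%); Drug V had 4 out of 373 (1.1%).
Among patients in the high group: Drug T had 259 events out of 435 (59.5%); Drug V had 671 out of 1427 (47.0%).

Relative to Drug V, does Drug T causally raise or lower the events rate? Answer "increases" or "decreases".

increases

Drug V is lower inside every HbA1c stratum but Drug T is lower in aggregate. Whether to stratify depends on how HbA1c relates to the drug.
The imbalance in HbA1c arose from how patients were allocated, not from anything the drug did; and HbA1c independently affects the outcome. The pooled gap is confounded — condition on HbA1c.
Within each level — low: 13.4% vs 1.1%; high: 59.5% vs 47.0% — Drug V is lower every time.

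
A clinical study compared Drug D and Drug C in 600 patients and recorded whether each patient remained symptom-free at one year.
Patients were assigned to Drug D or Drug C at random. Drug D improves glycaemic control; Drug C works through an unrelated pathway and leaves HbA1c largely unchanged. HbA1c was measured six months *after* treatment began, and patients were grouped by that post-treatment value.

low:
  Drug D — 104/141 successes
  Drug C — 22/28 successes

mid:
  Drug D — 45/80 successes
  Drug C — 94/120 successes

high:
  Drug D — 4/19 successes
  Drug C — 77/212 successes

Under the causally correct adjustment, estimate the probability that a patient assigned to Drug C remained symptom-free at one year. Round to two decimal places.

0.54

The HbA1c-specific comparison favours Drug C throughout, but the pooled figures favour Drug D. The question is whether to condition on HbA1c.
HbA1c here is a post-treatment variable shaped by the drug; conditioning on it would introduce bias rather than remove it. The overall comparison is the causal one.
So P(outcome | do(Drug C)) is just the pooled rate for Drug C: 193/360 = 0.536.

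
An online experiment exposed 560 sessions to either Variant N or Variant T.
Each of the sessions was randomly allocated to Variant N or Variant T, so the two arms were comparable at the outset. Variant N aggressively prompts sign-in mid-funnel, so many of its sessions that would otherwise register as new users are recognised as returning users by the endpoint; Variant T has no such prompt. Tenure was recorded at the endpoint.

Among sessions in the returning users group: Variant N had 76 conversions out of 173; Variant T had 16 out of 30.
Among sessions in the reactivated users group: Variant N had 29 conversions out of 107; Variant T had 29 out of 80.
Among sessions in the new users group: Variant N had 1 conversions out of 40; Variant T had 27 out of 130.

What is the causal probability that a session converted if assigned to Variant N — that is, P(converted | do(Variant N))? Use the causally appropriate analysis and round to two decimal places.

The user tenure-specific comparison favours Variant T throughout, but the pooled figures favour Variant N. The question is whether to condition on user tenure.
User tenure lies on the pathway variant → user tenure → outcome, so adjusting for it blocks the indirect effect. For the total causal effect of variant, use the unadjusted pooled rates.
So P(outcome | do(Variant N)) is just the pooled rate for Variant N: 106/320 = 0.331.

0.33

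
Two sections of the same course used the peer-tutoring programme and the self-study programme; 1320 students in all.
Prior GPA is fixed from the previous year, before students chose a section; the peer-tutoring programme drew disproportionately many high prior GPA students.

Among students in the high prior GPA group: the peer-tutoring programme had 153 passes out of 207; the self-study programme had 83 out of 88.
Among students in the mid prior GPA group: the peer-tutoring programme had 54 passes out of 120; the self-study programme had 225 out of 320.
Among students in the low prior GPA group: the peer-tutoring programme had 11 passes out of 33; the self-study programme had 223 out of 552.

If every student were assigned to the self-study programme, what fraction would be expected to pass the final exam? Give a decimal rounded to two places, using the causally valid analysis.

0.62

Prior GPA band differs across teaching methods for reasons unrelated to any effect of the teaching method itself, and it separately predicts the outcome — a classic confounder. We must compare within prior GPA band levels.
Standardising the self-study programme to the population prior GPA band mix: 0.223·83/88 + 0.333·225/320 + 0.443·223/552 = 0.624.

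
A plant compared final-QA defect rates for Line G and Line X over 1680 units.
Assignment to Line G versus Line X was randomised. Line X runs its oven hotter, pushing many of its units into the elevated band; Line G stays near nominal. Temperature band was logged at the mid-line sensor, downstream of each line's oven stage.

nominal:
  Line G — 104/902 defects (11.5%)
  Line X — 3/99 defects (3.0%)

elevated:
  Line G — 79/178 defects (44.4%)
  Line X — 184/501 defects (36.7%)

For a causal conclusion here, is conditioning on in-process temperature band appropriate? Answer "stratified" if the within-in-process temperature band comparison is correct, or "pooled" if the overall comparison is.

pooled

Line X is lower inside every in-process temperature band stratum but Line G is lower in aggregate. Whether to stratify depends on how in-process temperature band relates to the line.
In-process temperature band is recorded after the line and is itself shifted by it — it sits on the causal path from line to outcome. Conditioning on a mediator would strip out part of the effect we want; the pooled comparison gives the total causal effect.
Pooled: Line G 16.9% vs Line X 31.2%; Line G is lower overall.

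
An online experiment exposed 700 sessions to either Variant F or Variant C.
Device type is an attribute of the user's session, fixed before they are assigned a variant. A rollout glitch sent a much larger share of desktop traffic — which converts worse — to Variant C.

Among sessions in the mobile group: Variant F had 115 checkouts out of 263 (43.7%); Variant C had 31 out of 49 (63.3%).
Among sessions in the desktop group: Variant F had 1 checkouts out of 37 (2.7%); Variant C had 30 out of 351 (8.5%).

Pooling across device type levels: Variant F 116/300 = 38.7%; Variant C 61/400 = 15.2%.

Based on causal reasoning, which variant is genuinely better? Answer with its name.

Variant C

Device type differs across variants for reasons unrelated to any effect of the variant itself, and it separately predicts the outcome — a classic confounder. We must compare within device type levels.
Within each level — mobile: 43.7% vs 63.3%; desktop: 2.7% vs 8.5% — Variant C is higher every time.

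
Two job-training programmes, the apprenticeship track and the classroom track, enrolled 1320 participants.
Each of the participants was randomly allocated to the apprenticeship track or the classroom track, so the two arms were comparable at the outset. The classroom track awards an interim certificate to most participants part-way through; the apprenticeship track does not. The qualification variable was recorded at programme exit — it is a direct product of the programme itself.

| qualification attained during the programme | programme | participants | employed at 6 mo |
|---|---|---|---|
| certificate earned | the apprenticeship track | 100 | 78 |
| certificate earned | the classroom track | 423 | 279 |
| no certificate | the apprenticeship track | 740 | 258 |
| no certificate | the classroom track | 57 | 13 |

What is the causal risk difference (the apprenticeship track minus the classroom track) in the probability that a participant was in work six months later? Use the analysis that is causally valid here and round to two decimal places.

Because the programme influences qualification attained during the programme, qualification attained during the programme is a post-treatment mediator, not a confounder. Stratifying on it would bias the estimate; the causal effect is the crude pooled difference.
The causal difference is the pooled difference: 0.400 − 0.608 = -0.208.

-0.21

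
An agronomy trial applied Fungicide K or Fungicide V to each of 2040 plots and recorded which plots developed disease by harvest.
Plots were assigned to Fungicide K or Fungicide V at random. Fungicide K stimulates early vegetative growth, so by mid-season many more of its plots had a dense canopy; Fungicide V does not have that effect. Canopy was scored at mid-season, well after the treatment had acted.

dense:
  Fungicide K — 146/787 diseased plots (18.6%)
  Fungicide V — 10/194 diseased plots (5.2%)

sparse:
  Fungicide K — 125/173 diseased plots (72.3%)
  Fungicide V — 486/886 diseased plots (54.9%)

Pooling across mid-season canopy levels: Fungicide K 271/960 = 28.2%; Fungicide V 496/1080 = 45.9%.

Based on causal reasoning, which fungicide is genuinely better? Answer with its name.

Within every mid-season canopy level Fungicide V has the lower rate, yet pooled Fungicide K does — Simpson's reversal.
Mid-season canopy is recorded after the fungicide and is itself shifted by it — it sits on the causal path from fungicide to outcome. Conditioning on a mediator would strip out part of the effect we want; the pooled comparison gives the total causal effect.
Pooled: Fungicide K 28.2% vs Fungicide V 45.9%; Fungicide K is lower overall.

Fungicide K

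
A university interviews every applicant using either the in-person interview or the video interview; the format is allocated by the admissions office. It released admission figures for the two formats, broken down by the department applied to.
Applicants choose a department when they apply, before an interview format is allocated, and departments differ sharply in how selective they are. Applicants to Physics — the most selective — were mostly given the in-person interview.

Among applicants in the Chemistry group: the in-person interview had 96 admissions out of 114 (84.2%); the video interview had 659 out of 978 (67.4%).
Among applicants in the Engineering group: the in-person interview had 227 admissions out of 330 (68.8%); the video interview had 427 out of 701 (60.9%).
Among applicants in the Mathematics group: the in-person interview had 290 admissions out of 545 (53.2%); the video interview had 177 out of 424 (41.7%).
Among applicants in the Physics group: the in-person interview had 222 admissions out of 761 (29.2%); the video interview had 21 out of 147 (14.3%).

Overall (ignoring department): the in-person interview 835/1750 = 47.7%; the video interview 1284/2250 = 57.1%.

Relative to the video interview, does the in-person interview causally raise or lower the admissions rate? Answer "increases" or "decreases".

increases

Department satisfies the back-door criterion: it is not a descendant of the interview format, and it blocks the spurious path from interview format to outcome. Adjusting for it (i.e., using the within-department rates) gives the causal effect.
Within each level — Chemistry: 84.2% vs 67.4%; Engineering: 68.8% vs 60.9%; Mathematics: 53.2% vs 41.7%; Physics: 29.2% vs 14.3% — the in-person interview is higher every time.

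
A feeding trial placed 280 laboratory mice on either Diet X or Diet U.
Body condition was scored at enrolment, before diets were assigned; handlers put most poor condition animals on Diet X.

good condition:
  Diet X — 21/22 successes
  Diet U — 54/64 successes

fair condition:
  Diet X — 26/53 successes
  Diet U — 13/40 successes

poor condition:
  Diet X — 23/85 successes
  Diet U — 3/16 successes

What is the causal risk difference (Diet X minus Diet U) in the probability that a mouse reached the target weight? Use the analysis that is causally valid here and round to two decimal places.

+0.12

Diet X is higher inside every starting body condition stratum but Diet U is higher in aggregate. Whether to stratify depends on how starting body condition relates to the diet.
Here starting body condition is a common cause — it drives both which diet a case falls under and the outcome. The crude comparison mixes populations; the stratum-specific rates are the causally relevant ones.
Adjusting over the population distribution of starting body condition: 0.307·(0.955−0.844) + 0.332·(0.491−0.325) + 0.361·(0.271−0.188) = +0.119.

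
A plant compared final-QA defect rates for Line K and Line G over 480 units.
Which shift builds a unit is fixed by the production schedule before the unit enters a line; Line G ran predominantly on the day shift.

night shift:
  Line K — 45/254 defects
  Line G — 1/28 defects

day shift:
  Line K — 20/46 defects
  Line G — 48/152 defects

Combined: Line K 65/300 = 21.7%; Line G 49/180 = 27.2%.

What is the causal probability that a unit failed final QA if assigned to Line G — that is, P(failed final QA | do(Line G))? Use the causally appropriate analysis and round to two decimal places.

The imbalance in shift arose from how units were allocated, not from anything the line did; and shift independently affects the outcome. The pooled gap is confounded — condition on shift.
Standardising Line G to the population shift mix: 0.588·1/28 + 0.412·48/152 = 0.151.

0.15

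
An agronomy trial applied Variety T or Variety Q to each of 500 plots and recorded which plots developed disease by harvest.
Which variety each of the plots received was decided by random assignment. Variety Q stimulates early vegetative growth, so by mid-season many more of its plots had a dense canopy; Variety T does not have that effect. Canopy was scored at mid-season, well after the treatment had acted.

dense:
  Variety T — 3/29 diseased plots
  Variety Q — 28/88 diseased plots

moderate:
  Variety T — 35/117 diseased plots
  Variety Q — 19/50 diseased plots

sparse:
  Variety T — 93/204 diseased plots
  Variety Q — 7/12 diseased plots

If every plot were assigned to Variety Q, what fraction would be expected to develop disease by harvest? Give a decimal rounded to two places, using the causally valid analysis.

0.36

Mid-season canopy is recorded after the variety and is itself shifted by it — it sits on the causal path from variety to outcome. Conditioning on a mediator would strip out part of the effect we want; the pooled comparison gives the total causal effect.
So P(outcome | do(Variety Q)) is just the pooled rate for Variety Q: 54/150 = 0.360.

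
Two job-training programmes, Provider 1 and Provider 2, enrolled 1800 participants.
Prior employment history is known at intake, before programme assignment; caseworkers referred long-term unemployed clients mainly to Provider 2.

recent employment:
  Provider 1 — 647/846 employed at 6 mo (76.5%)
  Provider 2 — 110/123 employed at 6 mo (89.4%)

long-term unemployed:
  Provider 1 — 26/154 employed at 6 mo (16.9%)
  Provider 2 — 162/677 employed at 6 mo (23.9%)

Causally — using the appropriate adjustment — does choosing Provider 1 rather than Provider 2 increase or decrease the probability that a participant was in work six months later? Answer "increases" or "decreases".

decreases

Prior employment history differs across programmes for reasons unrelated to any effect of the programme itself, and it separately predicts the outcome — a classic confounder. We must compare within prior employment history levels.
Within each level — recent employment: 76.5% vs 89.4%; long-term unemployed: 16.9% vs 23.9% — Provider 2 is higher every time.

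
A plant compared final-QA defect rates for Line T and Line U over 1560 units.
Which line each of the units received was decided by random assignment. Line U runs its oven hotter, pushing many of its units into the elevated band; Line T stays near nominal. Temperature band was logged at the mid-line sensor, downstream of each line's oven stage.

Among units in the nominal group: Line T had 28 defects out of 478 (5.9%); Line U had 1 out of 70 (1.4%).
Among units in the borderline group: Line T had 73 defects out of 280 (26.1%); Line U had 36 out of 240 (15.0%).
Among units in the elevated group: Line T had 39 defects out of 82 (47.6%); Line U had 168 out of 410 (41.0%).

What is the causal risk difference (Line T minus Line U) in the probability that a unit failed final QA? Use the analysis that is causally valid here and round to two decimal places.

In-process temperature band here is a post-treatment variable shaped by the line; conditioning on it would introduce bias rather than remove it. The overall comparison is the causal one.
The causal difference is the pooled difference: 0.167 − 0.285 = -0.118.

-0.12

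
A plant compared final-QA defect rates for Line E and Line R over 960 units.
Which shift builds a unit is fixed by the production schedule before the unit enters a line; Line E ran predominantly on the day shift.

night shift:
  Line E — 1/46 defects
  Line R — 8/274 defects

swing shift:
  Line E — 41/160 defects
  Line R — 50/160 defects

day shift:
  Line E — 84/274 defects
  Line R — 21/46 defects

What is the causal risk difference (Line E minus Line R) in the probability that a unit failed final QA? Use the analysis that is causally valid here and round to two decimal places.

Within every shift level Line E has the lower rate, yet pooled Line R does — Simpson's reversal.
Shift differs across lines for reasons unrelated to any effect of the line itself, and it separately predicts the outcome — a classic confounder. We must compare within shift levels.
Adjusting over the population distribution of shift: 0.333·(0.022−0.029) + 0.333·(0.256−0.312) + 0.333·(0.307−0.457) = -0.071.

-0.07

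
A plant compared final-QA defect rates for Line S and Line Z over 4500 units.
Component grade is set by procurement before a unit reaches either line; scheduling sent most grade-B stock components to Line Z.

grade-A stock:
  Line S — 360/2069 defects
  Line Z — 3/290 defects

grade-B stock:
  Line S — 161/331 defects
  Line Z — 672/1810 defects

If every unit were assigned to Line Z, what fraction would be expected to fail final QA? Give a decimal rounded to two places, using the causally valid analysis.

0.18

The imbalance in component grade arose from how units were allocated, not from anything the line did; and component grade independently affects the outcome. The pooled gap is confounded — condition on component grade.
Standardising Line Z to the population component grade mix: 0.524·3/290 + 0.476·672/1810 = 0.182.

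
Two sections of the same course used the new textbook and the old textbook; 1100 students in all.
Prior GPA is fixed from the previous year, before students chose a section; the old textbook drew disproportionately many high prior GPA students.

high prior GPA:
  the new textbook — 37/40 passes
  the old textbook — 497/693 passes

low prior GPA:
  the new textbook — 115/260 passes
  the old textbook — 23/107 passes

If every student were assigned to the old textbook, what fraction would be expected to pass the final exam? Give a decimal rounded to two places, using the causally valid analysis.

0.55

The stratified and pooled comparisons disagree (the new textbook wins within each prior GPA band; the old textbook wins overall), so the answer turns on the causal role of prior GPA band.
Here prior GPA band is a common cause — it drives both which teaching method a case falls under and the outcome. The crude comparison mixes populations; the stratum-specific rates are the causally relevant ones.
Standardising the old textbook to the population prior GPA band mix: 0.666·497/693 + 0.334·23/107 = 0.550.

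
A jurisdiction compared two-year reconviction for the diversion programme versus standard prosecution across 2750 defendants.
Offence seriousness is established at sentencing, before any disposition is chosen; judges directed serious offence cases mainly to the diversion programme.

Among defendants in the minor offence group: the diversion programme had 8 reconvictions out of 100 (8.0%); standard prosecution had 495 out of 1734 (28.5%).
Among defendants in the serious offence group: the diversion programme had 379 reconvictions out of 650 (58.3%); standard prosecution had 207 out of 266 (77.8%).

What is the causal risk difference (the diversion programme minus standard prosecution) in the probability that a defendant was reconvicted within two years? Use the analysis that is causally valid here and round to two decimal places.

The offence seriousness-specific comparison favours the diversion programme throughout, but the pooled figures favour standard prosecution. The question is whether to condition on offence seriousness.
Nothing the disposition does changes offence seriousness; the imbalance is an allocation artefact. With offence seriousness also predicting the outcome, the pooled figure is confounded, and the within-stratum comparison is the causal one.
Adjusting over the population distribution of offence seriousness: 0.667·(0.080−0.285) + 0.333·(0.583−0.778) = -0.202.

-0.20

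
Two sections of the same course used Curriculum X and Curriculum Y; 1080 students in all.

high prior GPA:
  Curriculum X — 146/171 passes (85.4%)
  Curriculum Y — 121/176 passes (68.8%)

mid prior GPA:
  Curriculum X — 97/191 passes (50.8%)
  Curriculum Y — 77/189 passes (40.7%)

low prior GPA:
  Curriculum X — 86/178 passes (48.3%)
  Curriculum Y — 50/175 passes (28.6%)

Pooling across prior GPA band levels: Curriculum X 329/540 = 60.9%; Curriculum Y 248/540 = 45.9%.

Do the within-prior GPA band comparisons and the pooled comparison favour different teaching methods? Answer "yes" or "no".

no

Within each prior GPA band level (high prior GPA 85.4% vs 68.8%; mid prior GPA 50.8% vs 40.7%; low prior GPA 48.3% vs 28.6%), Curriculum X has the higher rate every time. Pooled: 60.9% vs 45.9% — Curriculum X has the higher rate overall. They agree.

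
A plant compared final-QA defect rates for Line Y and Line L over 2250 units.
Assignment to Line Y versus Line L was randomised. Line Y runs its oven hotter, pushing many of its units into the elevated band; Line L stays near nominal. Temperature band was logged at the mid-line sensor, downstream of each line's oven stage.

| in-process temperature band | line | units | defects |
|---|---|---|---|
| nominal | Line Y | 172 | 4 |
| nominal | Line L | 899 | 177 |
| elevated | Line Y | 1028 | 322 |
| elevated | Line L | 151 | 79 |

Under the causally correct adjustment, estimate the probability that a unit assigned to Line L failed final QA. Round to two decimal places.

Line Y is lower inside every in-process temperature band stratum but Line L is lower in aggregate. Whether to stratify depends on how in-process temperature band relates to the line.
In-process temperature band lies on the pathway line → in-process temperature band → outcome, so adjusting for it blocks the indirect effect. For the total causal effect of line, use the unadjusted pooled rates.
So P(outcome | do(Line L)) is just the pooled rate for Line L: 256/1050 = 0.244.

0.24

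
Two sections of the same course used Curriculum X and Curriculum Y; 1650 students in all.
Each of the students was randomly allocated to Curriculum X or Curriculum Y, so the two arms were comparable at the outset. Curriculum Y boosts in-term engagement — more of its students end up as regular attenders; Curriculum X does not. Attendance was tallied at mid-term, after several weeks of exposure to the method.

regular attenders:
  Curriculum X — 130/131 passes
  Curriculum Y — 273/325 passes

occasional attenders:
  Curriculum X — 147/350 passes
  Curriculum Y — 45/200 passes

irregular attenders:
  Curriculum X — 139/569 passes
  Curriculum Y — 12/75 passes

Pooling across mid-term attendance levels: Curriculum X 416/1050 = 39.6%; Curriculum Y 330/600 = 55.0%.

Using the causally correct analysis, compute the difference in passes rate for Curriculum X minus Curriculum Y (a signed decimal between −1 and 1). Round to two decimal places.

-0.15

The distribution of mid-term attendance is itself part of what the teaching method does — it is an intermediate outcome. Holding it fixed would remove that part of the effect; the total effect is the pooled difference.
The causal difference is the pooled difference: 0.396 − 0.550 = -0.154.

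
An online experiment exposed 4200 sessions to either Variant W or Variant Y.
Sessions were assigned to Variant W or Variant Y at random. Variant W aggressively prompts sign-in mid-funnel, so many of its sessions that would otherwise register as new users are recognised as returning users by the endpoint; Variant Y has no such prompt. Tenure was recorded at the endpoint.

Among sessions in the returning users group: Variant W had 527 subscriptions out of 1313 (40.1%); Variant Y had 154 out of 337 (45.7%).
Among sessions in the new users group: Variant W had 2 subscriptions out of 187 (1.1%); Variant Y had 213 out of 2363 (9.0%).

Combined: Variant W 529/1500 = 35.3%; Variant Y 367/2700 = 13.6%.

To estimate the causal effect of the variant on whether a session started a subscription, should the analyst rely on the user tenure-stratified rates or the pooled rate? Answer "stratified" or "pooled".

pooled

Within every user tenure level Variant Y has the higher rate, yet pooled Variant W does — Simpson's reversal.
Because the variant influences user tenure, user tenure is a post-treatment mediator, not a confounder. Stratifying on it would bias the estimate; the causal effect is the crude pooled difference.
Pooled: Variant W 35.3% vs Variant Y 13.6%; Variant W is higher overall.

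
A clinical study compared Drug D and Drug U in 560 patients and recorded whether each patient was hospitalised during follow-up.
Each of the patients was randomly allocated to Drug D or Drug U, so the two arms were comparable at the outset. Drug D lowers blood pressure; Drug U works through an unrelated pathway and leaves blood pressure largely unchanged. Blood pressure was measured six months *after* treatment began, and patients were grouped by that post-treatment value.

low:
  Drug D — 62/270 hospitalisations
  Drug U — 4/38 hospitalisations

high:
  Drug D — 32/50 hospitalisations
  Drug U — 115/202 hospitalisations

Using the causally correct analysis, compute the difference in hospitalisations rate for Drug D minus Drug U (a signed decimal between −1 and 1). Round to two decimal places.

-0.20

Within every blood pressure level Drug U has the lower rate, yet pooled Drug D does — Simpson's reversal.
Because the drug influences blood pressure, blood pressure is a post-treatment mediator, not a confounder. Stratifying on it would bias the estimate; the causal effect is the crude pooled difference.
The causal difference is the pooled difference: 0.294 − 0.496 = -0.202.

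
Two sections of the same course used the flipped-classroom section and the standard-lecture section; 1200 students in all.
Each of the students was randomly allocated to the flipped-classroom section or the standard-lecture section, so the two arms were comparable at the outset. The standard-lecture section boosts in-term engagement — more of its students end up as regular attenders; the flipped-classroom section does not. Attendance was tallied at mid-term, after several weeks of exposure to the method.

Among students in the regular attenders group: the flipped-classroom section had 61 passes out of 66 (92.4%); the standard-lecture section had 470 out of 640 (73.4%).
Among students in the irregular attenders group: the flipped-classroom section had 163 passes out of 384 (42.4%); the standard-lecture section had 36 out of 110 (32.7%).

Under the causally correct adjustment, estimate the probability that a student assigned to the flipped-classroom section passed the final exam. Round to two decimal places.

The stratified and pooled comparisons disagree (the flipped-classroom section wins within each mid-term attendance; the standard-lecture section wins overall), so the answer turns on the causal role of mid-term attendance.
Mid-term attendance is recorded after the teaching method and is itself shifted by it — it sits on the causal path from teaching method to outcome. Conditioning on a mediator would strip out part of the effect we want; the pooled comparison gives the total causal effect.
So P(outcome | do(the flipped-classroom section)) is just the pooled rate for the flipped-classroom section: 224/450 = 0.498.

0.50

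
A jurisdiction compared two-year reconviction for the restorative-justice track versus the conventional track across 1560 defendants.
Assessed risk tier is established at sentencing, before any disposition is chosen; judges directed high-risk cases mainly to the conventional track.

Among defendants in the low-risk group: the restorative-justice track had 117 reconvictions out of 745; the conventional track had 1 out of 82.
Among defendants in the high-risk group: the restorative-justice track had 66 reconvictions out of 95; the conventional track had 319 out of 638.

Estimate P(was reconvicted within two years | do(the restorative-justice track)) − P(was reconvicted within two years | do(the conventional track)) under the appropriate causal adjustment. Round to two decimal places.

+0.17

The stratified and pooled comparisons disagree (the conventional track wins within each assessed risk tier; the restorative-justice track wins overall), so the answer turns on the causal role of assessed risk tier.
Since assessed risk tier is a pre-existing factor (not a product of the disposition) and it affects the outcome on its own, it is a confounder. The stratified rates, not the pooled rate, identify the causal effect.
Adjusting over the population distribution of assessed risk tier: 0.530·(0.157−0.012) + 0.470·(0.695−0.500) = +0.168.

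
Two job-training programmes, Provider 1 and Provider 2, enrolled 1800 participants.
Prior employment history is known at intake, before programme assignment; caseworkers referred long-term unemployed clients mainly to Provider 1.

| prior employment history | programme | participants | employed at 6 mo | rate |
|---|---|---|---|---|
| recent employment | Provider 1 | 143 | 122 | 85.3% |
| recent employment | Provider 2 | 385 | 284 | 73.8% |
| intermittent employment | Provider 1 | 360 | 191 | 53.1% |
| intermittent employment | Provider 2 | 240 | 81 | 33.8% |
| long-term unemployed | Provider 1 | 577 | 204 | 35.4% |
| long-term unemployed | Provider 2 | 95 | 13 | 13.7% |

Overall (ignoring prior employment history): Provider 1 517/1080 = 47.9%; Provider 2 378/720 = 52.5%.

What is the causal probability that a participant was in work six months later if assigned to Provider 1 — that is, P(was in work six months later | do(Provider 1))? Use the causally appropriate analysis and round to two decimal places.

The imbalance in prior employment history arose from how participants were allocated, not from anything the programme did; and prior employment history independently affects the outcome. The pooled gap is confounded — condition on prior employment history.
Standardising Provider 1 to the population prior employment history mix: 0.293·122/143 + 0.333·191/360 + 0.373·204/577 = 0.559.

0.56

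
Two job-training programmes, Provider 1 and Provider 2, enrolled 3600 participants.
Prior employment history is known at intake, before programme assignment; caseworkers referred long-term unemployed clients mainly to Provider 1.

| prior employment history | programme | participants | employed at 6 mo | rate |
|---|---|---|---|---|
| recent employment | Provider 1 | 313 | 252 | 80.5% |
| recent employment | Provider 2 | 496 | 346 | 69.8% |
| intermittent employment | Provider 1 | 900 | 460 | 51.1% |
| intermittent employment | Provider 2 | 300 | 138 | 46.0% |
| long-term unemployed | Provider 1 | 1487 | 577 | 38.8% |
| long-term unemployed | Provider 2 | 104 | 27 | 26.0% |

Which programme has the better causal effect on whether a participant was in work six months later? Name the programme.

Provider 1

Prior employment history is set before the programme has any effect — it is not caused by the programme — and it independently drives the outcome. That makes it a confounder, so the causal comparison is within prior employment history levels.
Within each level — recent employment: 80.5% vs 69.8%; intermittent employment: 51.1% vs 46.0%; long-term unemployed: 38.8% vs 26.0% — Provider 1 is higher every time.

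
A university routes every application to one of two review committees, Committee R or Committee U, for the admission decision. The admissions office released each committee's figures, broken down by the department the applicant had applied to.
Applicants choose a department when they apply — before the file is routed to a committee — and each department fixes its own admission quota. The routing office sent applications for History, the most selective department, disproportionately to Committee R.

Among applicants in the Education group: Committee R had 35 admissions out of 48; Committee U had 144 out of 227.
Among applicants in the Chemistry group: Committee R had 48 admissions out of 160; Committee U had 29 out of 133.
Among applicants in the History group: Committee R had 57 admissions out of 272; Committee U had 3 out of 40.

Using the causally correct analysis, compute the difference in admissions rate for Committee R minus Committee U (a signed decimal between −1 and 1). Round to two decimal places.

+0.10

The department-specific comparison favours Committee R throughout, but the pooled figures favour Committee U. The question is whether to condition on department.
Department satisfies the back-door criterion: it is not a descendant of the review committee, and it blocks the spurious path from review committee to outcome. Adjusting for it (i.e., using the within-department rates) gives the causal effect.
Adjusting over the population distribution of department: 0.312·(0.729−0.634) + 0.333·(0.300−0.218) + 0.355·(0.210−0.075) = +0.105.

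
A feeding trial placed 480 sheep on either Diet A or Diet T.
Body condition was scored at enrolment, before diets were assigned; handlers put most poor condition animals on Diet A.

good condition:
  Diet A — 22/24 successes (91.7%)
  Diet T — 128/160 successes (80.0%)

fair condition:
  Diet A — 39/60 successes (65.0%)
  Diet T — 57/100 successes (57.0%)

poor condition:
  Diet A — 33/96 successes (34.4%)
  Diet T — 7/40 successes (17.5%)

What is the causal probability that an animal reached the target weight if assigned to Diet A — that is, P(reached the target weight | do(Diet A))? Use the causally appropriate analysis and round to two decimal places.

The starting body condition-specific comparison favours Diet A throughout, but the pooled figures favour Diet T. The question is whether to condition on starting body condition.
Starting body condition is set before the diet has any effect — it is not caused by the diet — and it independently drives the outcome. That makes it a confounder, so the causal comparison is within starting body condition levels.
Standardising Diet A to the population starting body condition mix: 0.383·22/24 + 0.333·39/60 + 0.283·33/96 = 0.665.

0.67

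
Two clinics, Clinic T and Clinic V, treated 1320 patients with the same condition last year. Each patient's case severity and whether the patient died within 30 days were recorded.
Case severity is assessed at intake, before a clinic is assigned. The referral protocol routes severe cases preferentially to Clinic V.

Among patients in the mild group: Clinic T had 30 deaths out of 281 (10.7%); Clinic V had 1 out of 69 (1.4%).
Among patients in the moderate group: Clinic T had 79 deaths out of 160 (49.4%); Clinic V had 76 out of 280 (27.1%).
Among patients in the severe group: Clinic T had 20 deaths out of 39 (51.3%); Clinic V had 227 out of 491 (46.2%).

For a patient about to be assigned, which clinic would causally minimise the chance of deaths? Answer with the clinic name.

Nothing the clinic does changes case severity; the imbalance is an allocation artefact. With case severity also predicting the outcome, the pooled figure is confounded, and the within-stratum comparison is the causal one.
Within each level — mild: 10.7% vs 1.4%; moderate: 49.4% vs 27.1%; severe: 51.3% vs 46.2% — Clinic V is lower every time.

Clinic V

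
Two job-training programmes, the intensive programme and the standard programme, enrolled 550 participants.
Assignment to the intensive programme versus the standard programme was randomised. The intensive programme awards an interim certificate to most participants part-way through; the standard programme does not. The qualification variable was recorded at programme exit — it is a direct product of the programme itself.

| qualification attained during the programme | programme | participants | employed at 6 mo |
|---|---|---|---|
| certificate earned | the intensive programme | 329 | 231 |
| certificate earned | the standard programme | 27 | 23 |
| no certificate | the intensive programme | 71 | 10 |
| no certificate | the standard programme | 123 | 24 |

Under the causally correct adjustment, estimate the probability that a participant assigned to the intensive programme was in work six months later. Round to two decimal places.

Qualification attained during the programme is recorded after the programme and is itself shifted by it — it sits on the causal path from programme to outcome. Conditioning on a mediator would strip out part of the effect we want; the pooled comparison gives the total causal effect.
So P(outcome | do(the intensive programme)) is just the pooled rate for the intensive programme: 241/400 = 0.603.

0.60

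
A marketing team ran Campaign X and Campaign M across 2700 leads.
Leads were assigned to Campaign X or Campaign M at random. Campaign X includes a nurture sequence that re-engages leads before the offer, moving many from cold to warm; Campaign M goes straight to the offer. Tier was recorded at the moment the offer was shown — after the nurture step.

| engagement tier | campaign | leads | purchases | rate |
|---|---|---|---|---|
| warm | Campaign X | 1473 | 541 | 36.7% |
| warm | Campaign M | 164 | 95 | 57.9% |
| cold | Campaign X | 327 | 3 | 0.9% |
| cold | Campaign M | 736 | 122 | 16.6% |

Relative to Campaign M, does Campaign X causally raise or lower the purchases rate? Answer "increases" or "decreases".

increases

Engagement tier is recorded after the campaign and is itself shifted by it — it sits on the causal path from campaign to outcome. Conditioning on a mediator would strip out part of the effect we want; the pooled comparison gives the total causal effect.
Pooled: Campaign X 30.2% vs Campaign M 24.1%; Campaign X is higher overall.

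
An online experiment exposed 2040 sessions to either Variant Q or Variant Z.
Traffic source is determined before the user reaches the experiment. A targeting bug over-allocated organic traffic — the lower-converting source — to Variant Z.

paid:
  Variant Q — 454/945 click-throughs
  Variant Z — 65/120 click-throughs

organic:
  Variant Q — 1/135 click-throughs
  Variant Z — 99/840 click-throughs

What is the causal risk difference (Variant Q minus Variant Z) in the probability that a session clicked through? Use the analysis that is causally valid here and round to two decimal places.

Within every traffic source level Variant Z has the higher rate, yet pooled Variant Q does — Simpson's reversal.
Since traffic source is a pre-existing factor (not a product of the variant) and it affects the outcome on its own, it is a confounder. The stratified rates, not the pooled rate, identify the causal effect.
Adjusting over the population distribution of traffic source: 0.522·(0.480−0.542) + 0.478·(0.007−0.118) = -0.085.

-0.08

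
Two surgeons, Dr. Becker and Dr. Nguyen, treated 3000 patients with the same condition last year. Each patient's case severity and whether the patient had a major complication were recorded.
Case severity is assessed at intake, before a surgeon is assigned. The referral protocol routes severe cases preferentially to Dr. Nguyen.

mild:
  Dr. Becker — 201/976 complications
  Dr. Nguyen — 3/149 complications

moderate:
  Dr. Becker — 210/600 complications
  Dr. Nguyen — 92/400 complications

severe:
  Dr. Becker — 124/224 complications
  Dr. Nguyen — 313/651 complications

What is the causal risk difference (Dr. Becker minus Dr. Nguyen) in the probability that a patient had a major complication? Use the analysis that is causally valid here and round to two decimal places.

Case severity is set before the surgeon has any effect — it is not caused by the surgeon — and it independently drives the outcome. That makes it a confounder, so the causal comparison is within case severity levels.
Adjusting over the population distribution of case severity: 0.375·(0.206−0.020) + 0.333·(0.350−0.230) + 0.292·(0.554−0.481) = +0.131.

+0.13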